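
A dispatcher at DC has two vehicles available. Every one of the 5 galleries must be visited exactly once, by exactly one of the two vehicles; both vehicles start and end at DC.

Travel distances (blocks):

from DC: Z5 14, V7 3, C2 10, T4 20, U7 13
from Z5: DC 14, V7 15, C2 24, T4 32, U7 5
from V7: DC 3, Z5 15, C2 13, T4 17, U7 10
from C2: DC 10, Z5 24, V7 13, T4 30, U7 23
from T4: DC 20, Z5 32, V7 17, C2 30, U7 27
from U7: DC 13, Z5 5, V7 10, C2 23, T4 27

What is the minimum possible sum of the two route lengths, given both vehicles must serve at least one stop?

There are 2^4 − 1 = 15 ways to divide the 5 stops into two non-empty groups. For each, the best each vehicle can do is its own shortest tour through its group:
  {Z5} + {V7, C2, T4, U7}: 28 + 80 = 108
  {V7} + {Z5, C2, T4, U7}: 6 + 86 = 92
  {Z5, V7} + {C2, T4, U7}: 32 + 80 = 112
  {C2} + {Z5, V7, T4, U7}: 20 + 66 = 86
  {Z5, C2} + {V7, T4, U7}: 48 + 60 = 108
  {V7, C2} + {Z5, T4, U7}: 26 + 66 = 92
  … (15 splits in total)
Best: vehicle 1 DC → C2 → DC = 20; vehicle 2 DC → Z5 → U7 → V7 → T4 → DC = 66; combined 86.

86 blocks — the smallest possible combined total.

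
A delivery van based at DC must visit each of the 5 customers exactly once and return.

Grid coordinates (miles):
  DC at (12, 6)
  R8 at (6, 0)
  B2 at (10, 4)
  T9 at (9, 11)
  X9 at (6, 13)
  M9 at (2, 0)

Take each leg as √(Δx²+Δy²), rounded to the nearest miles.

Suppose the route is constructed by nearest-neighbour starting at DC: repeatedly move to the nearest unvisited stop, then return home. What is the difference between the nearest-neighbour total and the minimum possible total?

From DC: B2=3, T9=6, R8=8, X9=9, M9=12 → choose B2 (3).
From B2: R8=6, T9=7, M9=9, X9=10 → choose R8 (6).
From R8: M9=4, T9=11, X9=13 → choose M9 (4).
From M9: T9=13, X9=14 → choose T9 (13).
From T9: X9=4 → choose X9 (4).
NN route DC → B2 → R8 → M9 → T9 → X9 → DC costs 39.
Optimal: DC → B2 → R8 → M9 → X9 → T9 → DC costs 37 (by enumerating all 60 distinct tours).
Excess = 39 − 37 = 2.

2 miles longer than the optimal tour.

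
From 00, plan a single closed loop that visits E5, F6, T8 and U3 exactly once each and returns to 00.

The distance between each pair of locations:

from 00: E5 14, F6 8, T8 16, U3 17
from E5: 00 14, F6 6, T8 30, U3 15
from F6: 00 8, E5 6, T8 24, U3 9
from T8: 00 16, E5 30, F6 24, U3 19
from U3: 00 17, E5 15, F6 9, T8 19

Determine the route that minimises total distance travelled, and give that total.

Minimum total distance: 64.

00→E5→F6→T8→U3→00: 14+6+24+19+17 = 80
00→E5→F6→U3→T8→00: 14+6+9+19+16 = 64
00→E5→T8→F6→U3→00: 14+30+24+9+17 = 94
00→E5→T8→U3→F6→00: 14+30+19+9+8 = 80
00→E5→U3→F6→T8→00: 14+15+9+24+16 = 78
00→E5→U3→T8→F6→00: 14+15+19+24+8 = 80
00→F6→E5→T8→U3→00: 8+6+30+19+17 = 80
00→F6→E5→U3→T8→00: 8+6+15+19+16 = 64
00→F6→T8→E5→U3→00: 8+24+30+15+17 = 94
00→F6→U3→E5→T8→00: 8+9+15+30+16 = 78
00→T8→E5→F6→U3→00: 16+30+6+9+17 = 78
00→T8→F6→E5→U3→00: 16+24+6+15+17 = 78
The minimum is 64.
One optimal route: 00 → E5 → F6 → U3 → T8 → 00 (or its reverse).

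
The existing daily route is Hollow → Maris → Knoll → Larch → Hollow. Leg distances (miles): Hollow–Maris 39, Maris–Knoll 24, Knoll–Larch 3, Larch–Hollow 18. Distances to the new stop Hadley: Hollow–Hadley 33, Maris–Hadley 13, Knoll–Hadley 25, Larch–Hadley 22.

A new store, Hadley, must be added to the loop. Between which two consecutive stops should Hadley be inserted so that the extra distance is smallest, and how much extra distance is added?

Adding 7 miles by placing Hadley on the Hollow–Maris leg.

Insertion cost between consecutive stops i–j is d(i,Hadley) + d(Hadley,j) − d(i,j):
  between Hollow and Maris: 33 + 13 − 39 = 7
  between Maris and Knoll: 13 + 25 − 24 = 14
  between Knoll and Larch: 25 + 22 − 3 = 44
  between Larch and Hollow: 22 + 33 − 18 = 37
Cheapest insertion is between Hollow and Maris, adding 7.
New total = 84 + 7 = 91.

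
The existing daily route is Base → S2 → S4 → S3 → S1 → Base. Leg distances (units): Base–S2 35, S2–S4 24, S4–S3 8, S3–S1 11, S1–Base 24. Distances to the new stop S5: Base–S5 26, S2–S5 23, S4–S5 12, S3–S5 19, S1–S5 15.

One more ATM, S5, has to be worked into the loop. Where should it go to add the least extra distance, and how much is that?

Insertion cost between consecutive stops i–j is d(i,S5) + d(S5,j) − d(i,j):
  between Base and S2: 26 + 23 − 35 = 14
  between S2 and S4: 23 + 12 − 24 = 11
  between S4 and S3: 12 + 19 − 8 = 23
  between S3 and S1: 19 + 15 − 11 = 23
  between S1 and Base: 15 + 26 − 24 = 17
Cheapest insertion is between S2 and S4, adding 11.
New total = 102 + 11 = 113.

Adding 11 by placing S5 on the S2–S4 leg.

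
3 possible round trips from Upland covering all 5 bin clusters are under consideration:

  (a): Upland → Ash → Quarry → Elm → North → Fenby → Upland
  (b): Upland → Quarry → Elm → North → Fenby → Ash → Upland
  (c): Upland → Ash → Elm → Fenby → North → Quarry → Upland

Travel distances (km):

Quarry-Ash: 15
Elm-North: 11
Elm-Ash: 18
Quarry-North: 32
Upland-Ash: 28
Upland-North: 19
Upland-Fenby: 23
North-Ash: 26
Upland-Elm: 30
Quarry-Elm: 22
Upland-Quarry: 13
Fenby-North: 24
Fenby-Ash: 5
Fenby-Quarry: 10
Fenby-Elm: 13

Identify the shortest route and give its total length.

103 km — (b) is the shortest.

(a): 28 + 15 + 22 + 11 + 24 + 23 = 123
(b): 13 + 22 + 11 + 24 + 5 + 28 = 103
(c): 28 + 18 + 13 + 24 + 32 + 13 = 128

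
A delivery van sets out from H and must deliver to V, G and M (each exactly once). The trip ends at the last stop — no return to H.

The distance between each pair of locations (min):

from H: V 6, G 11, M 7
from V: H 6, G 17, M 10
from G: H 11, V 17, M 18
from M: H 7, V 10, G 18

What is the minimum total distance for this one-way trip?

There are 3! = 6 possible orderings.
H - V - G - M: 6+17+18 = 41
H - V - M - G: 6+10+18 = 34
H - G - V - M: 11+17+10 = 38
H - G - M - V: 11+18+10 = 39
H - M - V - G: 7+10+17 = 34
H - M - G - V: 7+18+17 = 42
The minimum is 34.
One shortest path: H → V → M → G.

Shortest open route: 34 min.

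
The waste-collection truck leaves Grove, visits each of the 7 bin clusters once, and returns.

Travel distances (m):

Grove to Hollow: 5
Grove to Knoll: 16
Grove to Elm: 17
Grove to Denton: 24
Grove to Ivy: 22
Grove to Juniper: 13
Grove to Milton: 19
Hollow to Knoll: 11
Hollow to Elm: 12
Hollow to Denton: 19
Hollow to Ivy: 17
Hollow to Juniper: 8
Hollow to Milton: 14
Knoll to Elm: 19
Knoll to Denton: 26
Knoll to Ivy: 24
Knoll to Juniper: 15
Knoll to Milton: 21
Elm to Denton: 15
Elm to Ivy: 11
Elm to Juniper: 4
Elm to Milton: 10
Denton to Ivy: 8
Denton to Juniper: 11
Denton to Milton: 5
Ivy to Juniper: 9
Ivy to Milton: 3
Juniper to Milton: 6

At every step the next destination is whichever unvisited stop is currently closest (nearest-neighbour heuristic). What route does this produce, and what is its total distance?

80 m along Grove → Hollow → Juniper → Elm → Milton → Ivy → Denton → Knoll → Grove.

Grove → [Hollow:5 / Juniper:13 / Knoll:16 / Elm:17 / Milton:19 / Ivy:22 / Denton:24] → Hollow (5)
Hollow → [Juniper:8 / Knoll:11 / Elm:12 / Milton:14 / Ivy:17 / Denton:19] → Juniper (8)
Juniper → [Elm:4 / Milton:6 / Ivy:9 / Denton:11 / Knoll:15] → Elm (4)
Elm → [Milton:10 / Ivy:11 / Denton:15 / Knoll:19] → Milton (10)
Milton → [Ivy:3 / Denton:5 / Knoll:21] → Ivy (3)
Ivy → [Denton:8 / Knoll:24] → Denton (8)
Denton → [Knoll:26] → Knoll (26)
Return Knoll→Grove: 16.
Total = 5 + 8 + 4 + 10 + 3 + 8 + 26 + 16 = 80.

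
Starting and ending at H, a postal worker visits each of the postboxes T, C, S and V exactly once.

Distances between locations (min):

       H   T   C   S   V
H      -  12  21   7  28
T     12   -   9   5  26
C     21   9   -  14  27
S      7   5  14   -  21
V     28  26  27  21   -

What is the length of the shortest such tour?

There are 12 distinct closed tours to check (reversals are equivalent).
H → T → C → S → V → H: 12+9+14+21+28 = 84
H → T → C → V → S → H: 12+9+27+21+7 = 76
H → T → S → C → V → H: 12+5+14+27+28 = 86
H → T → S → V → C → H: 12+5+21+27+21 = 86
H → T → V → C → S → H: 12+26+27+14+7 = 86
H → T → V → S → C → H: 12+26+21+14+21 = 94
H → C → T → S → V → H: 21+9+5+21+28 = 84
H → C → T → V → S → H: 21+9+26+21+7 = 84
H → C → S → T → V → H: 21+14+5+26+28 = 94
H → C → V → T → S → H: 21+27+26+5+7 = 86
H → S → T → C → V → H: 7+5+9+27+28 = 76
H → S → C → T → V → H: 7+14+9+26+28 = 84
The minimum is 76.
One optimal route: H → T → C → V → S → H (or its reverse).

Minimum total distance: 76 min.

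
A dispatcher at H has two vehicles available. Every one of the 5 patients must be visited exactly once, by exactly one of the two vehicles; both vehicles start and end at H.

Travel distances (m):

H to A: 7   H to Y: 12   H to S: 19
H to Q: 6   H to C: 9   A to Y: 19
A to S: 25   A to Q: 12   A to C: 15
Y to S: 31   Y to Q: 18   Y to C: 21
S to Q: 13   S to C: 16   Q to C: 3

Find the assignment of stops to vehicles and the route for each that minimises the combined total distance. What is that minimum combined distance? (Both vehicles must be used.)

Check every non-empty split of the stops between the two vehicles; for each half take its own optimal tour:
  {A} + {Y, S, Q, C}: 14 + 68 = 82
  {Y} + {A, S, Q, C}: 24 + 57 = 81
  {A, Y} + {S, Q, C}: 38 + 44 = 82
  {S} + {A, Y, Q, C}: 38 + 55 = 93
  {A, S} + {Y, Q, C}: 51 + 42 = 93
  {Y, S} + {A, Q, C}: 62 + 31 = 93
  … (15 splits in total)
Best: vehicle 1 H → Y → H = 24; vehicle 2 H → A → S → Q → C → H = 57; combined 81.

Minimum combined distance: 81 m.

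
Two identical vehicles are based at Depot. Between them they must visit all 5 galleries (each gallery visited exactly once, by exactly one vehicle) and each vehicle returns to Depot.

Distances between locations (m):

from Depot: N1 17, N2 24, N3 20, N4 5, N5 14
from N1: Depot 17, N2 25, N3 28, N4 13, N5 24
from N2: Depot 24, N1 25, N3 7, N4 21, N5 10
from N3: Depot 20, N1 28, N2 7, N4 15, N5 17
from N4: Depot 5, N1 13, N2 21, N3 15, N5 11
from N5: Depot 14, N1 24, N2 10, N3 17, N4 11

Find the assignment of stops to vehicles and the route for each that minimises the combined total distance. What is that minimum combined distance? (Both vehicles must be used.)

There are 2^4 − 1 = 15 ways to divide the 5 stops into two non-empty groups. For each, the best each vehicle can do is its own shortest tour through its group:
  {N1} + {N2, N3, N4, N5}: 34 + 51 = 85
  {N2} + {N1, N3, N4, N5}: 48 + 76 = 124
  {N1, N2} + {N3, N4, N5}: 66 + 51 = 117
  {N3} + {N1, N2, N4, N5}: 40 + 67 = 107
  {N1, N3} + {N2, N4, N5}: 65 + 50 = 115
  {N2, N3} + {N1, N4, N5}: 51 + 55 = 106
  … (15 splits in total)
Best: vehicle 1 Depot → N1 → Depot = 34; vehicle 2 Depot → N4 → N3 → N2 → N5 → Depot = 51; combined 85.

85 m — the smallest possible combined total.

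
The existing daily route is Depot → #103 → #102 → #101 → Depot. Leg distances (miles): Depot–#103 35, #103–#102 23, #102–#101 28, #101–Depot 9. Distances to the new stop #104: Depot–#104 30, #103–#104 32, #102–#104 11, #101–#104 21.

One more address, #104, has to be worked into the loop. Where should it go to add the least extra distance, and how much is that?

Insertion cost between consecutive stops i–j is d(i,#104) + d(#104,j) − d(i,j):
  between Depot and #103: 30 + 32 − 35 = 27
  between #103 and #102: 32 + 11 − 23 = 20
  between #102 and #101: 11 + 21 − 28 = 4
  between #101 and Depot: 21 + 30 − 9 = 42
Cheapest insertion is between #102 and #101, adding 4.
New total = 95 + 4 = 99.

Adding 4 miles by placing #104 on the #102–#101 leg.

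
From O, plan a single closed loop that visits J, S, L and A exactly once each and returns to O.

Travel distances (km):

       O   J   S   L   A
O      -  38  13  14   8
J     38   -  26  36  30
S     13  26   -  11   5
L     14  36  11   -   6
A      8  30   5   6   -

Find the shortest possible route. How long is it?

Shortest round trip = 89 km.

O - J - S - L - A - O: 38+26+11+6+8 = 89
O - J - S - A - L - O: 38+26+5+6+14 = 89
O - J - L - S - A - O: 38+36+11+5+8 = 98
O - J - L - A - S - O: 38+36+6+5+13 = 98
O - J - A - S - L - O: 38+30+5+11+14 = 98
O - J - A - L - S - O: 38+30+6+11+13 = 98
O - S - J - L - A - O: 13+26+36+6+8 = 89
O - S - J - A - L - O: 13+26+30+6+14 = 89
O - S - L - J - A - O: 13+11+36+30+8 = 98
O - S - A - J - L - O: 13+5+30+36+14 = 98
O - L - J - S - A - O: 14+36+26+5+8 = 89
O - L - S - J - A - O: 14+11+26+30+8 = 89
The minimum is 89.
One optimal route: O → J → S → L → A → O (or its reverse).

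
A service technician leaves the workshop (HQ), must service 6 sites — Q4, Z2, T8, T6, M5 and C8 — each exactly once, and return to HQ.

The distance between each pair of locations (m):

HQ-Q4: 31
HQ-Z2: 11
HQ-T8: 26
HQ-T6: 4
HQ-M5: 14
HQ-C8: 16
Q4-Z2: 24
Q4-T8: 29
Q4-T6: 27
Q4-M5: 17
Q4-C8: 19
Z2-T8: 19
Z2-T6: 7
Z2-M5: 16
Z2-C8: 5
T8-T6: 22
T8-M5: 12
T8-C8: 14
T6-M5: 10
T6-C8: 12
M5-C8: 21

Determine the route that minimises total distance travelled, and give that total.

Minimum total distance: 90 m.

There are 360 distinct closed tours to check (reversals are equivalent).
HQ - Q4 - Z2 - T8 - T6 - M5 - C8 - HQ: 31+24+19+22+10+21+16 = 143
HQ - Q4 - Z2 - T8 - T6 - C8 - M5 - HQ: 31+24+19+22+12+21+14 = 143
HQ - Q4 - Z2 - T8 - M5 - T6 - C8 - HQ: 31+24+19+12+10+12+16 = 124
HQ - Q4 - Z2 - T8 - M5 - C8 - T6 - HQ: 31+24+19+12+21+12+4 = 123
HQ - Q4 - Z2 - T8 - C8 - T6 - M5 - HQ: 31+24+19+14+12+10+14 = 124
HQ - Q4 - Z2 - T8 - C8 - M5 - T6 - HQ: 31+24+19+14+21+10+4 = 123
HQ - Q4 - Z2 - T6 - T8 - M5 - C8 - HQ: 31+24+7+22+12+21+16 = 133
HQ - Q4 - Z2 - T6 - T8 - C8 - M5 - HQ: 31+24+7+22+14+21+14 = 133
… (352 more)
HQ - Q4 - M5 - T8 - C8 - Z2 - T6 - HQ: 31+17+12+14+5+7+4 = 90  ← best
The minimum is 90.
One optimal route: HQ → Q4 → M5 → T8 → C8 → Z2 → T6 → HQ (or its reverse).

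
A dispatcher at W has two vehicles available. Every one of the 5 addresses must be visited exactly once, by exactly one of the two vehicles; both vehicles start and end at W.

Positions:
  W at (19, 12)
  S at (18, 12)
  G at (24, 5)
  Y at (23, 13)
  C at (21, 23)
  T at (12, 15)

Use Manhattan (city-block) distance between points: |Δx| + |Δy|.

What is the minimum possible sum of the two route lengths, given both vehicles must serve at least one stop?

Check every non-empty split of the stops between the two vehicles; for each half take its own optimal tour:
  {S} + {G, Y, C, T}: 2 + 60 = 62
  {G} + {S, Y, C, T}: 24 + 44 = 68
  {S, G} + {Y, C, T}: 26 + 44 = 70
  {Y} + {S, G, C, T}: 10 + 60 = 70
  {S, Y} + {G, C, T}: 12 + 60 = 72
  {G, Y} + {S, C, T}: 26 + 40 = 66
  … (15 splits in total)
Best: vehicle 1 W → S → W = 2; vehicle 2 W → G → Y → C → T → W = 60; combined 62.

Minimum combined distance: 62.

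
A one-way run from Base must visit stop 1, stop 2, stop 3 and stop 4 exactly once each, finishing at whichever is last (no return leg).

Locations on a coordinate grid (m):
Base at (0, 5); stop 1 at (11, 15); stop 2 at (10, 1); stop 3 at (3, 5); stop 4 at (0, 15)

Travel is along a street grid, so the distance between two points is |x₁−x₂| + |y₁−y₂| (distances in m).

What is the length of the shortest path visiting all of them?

Shortest open route: 40 m.

There are 4! = 24 possible orderings.
Base→stop 1→stop 2→stop 3→stop 4: 21+15+11+13 = 60
Base→stop 1→stop 2→stop 4→stop 3: 21+15+24+13 = 73
Base→stop 1→stop 3→stop 2→stop 4: 21+18+11+24 = 74
Base→stop 1→stop 3→stop 4→stop 2: 21+18+13+24 = 76
Base→stop 1→stop 4→stop 2→stop 3: 21+11+24+11 = 67
Base→stop 1→stop 4→stop 3→stop 2: 21+11+13+11 = 56
Base→stop 2→stop 1→stop 3→stop 4: 14+15+18+13 = 60
Base→stop 2→stop 1→stop 4→stop 3: 14+15+11+13 = 53
Base→stop 2→stop 3→stop 1→stop 4: 14+11+18+11 = 54
Base→stop 2→stop 3→stop 4→stop 1: 14+11+13+11 = 49
Base→stop 2→stop 4→stop 1→stop 3: 14+24+11+18 = 67
Base→stop 2→stop 4→stop 3→stop 1: 14+24+13+18 = 69
Base→stop 3→stop 1→stop 2→stop 4: 3+18+15+24 = 60
Base→stop 3→stop 1→stop 4→stop 2: 3+18+11+24 = 56
… (10 more)
Base→stop 3→stop 2→stop 1→stop 4: 3+11+15+11 = 40  ← best
The minimum is 40.
One shortest path: Base → stop 3 → stop 2 → stop 1 → stop 4.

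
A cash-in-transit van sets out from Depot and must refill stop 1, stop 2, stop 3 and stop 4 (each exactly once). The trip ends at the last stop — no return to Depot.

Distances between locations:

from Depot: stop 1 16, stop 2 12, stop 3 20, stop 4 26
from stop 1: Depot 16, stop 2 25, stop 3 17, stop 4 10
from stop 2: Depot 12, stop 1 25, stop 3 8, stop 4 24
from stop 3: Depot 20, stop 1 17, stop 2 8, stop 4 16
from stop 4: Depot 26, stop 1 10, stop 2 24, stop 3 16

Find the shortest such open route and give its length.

Minimum one-way distance = 46.

There are 4! = 24 possible orderings.
Depot → stop 1 → stop 2 → stop 3 → stop 4: 16+25+8+16 = 65
Depot → stop 1 → stop 2 → stop 4 → stop 3: 16+25+24+16 = 81
Depot → stop 1 → stop 3 → stop 2 → stop 4: 16+17+8+24 = 65
Depot → stop 1 → stop 3 → stop 4 → stop 2: 16+17+16+24 = 73
Depot → stop 1 → stop 4 → stop 2 → stop 3: 16+10+24+8 = 58
Depot → stop 1 → stop 4 → stop 3 → stop 2: 16+10+16+8 = 50
Depot → stop 2 → stop 1 → stop 3 → stop 4: 12+25+17+16 = 70
Depot → stop 2 → stop 1 → stop 4 → stop 3: 12+25+10+16 = 63
Depot → stop 2 → stop 3 → stop 1 → stop 4: 12+8+17+10 = 47
Depot → stop 2 → stop 3 → stop 4 → stop 1: 12+8+16+10 = 46
Depot → stop 2 → stop 4 → stop 1 → stop 3: 12+24+10+17 = 63
Depot → stop 2 → stop 4 → stop 3 → stop 1: 12+24+16+17 = 69
Depot → stop 3 → stop 1 → stop 2 → stop 4: 20+17+25+24 = 86
Depot → stop 3 → stop 1 → stop 4 → stop 2: 20+17+10+24 = 71
… (10 more)
The minimum is 46.
One shortest path: Depot → stop 2 → stop 3 → stop 4 → stop 1.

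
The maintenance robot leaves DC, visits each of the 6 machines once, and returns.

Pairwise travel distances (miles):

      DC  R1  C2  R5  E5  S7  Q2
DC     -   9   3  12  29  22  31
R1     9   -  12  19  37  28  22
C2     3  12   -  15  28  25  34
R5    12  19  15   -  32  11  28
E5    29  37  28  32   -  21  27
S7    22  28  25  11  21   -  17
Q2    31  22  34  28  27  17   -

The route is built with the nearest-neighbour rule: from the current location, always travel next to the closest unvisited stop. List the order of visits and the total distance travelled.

118 miles along DC → C2 → R1 → R5 → S7 → Q2 → E5 → DC.

At DC the remaining stops are C2 3, R1 9, R5 12, S7 22, E5 29, Q2 31; go to C2.
At C2 the remaining stops are R1 12, R5 15, S7 25, E5 28, Q2 34; go to R1.
At R1 the remaining stops are R5 19, Q2 22, S7 28, E5 37; go to R5.
At R5 the remaining stops are S7 11, Q2 28, E5 32; go to S7.
At S7 the remaining stops are Q2 17, E5 21; go to Q2.
At Q2 the remaining stops are E5 27; go to E5.
Return E5→DC: 29.
Total = 3 + 12 + 19 + 11 + 17 + 27 + 29 = 118.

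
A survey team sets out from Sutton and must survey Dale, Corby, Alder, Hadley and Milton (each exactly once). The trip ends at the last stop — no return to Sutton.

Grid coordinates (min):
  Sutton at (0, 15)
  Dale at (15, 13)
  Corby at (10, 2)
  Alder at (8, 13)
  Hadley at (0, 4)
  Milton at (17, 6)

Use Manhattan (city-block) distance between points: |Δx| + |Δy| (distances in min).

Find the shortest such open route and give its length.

There are 5! = 120 possible orderings.
Sutton - Dale - Corby - Alder - Hadley - Milton: 17+16+13+17+19 = 82
Sutton - Dale - Corby - Alder - Milton - Hadley: 17+16+13+16+19 = 81
Sutton - Dale - Corby - Hadley - Alder - Milton: 17+16+12+17+16 = 78
Sutton - Dale - Corby - Hadley - Milton - Alder: 17+16+12+19+16 = 80
Sutton - Dale - Corby - Milton - Alder - Hadley: 17+16+11+16+17 = 77
Sutton - Dale - Corby - Milton - Hadley - Alder: 17+16+11+19+17 = 80
Sutton - Dale - Alder - Corby - Hadley - Milton: 17+7+13+12+19 = 68
Sutton - Dale - Alder - Corby - Milton - Hadley: 17+7+13+11+19 = 67
Sutton - Dale - Alder - Hadley - Corby - Milton: 17+7+17+12+11 = 64
Sutton - Dale - Alder - Hadley - Milton - Corby: 17+7+17+19+11 = 71
Sutton - Dale - Alder - Milton - Corby - Hadley: 17+7+16+11+12 = 63
Sutton - Dale - Alder - Milton - Hadley - Corby: 17+7+16+19+12 = 71
Sutton - Dale - Hadley - Corby - Alder - Milton: 17+24+12+13+16 = 82
Sutton - Dale - Hadley - Corby - Milton - Alder: 17+24+12+11+16 = 80
… (106 more)
Sutton - Alder - Dale - Milton - Corby - Hadley: 10+7+9+11+12 = 49  ← best
The minimum is 49.
One shortest path: Sutton → Alder → Dale → Milton → Corby → Hadley.

49 min — the minimum one-way total.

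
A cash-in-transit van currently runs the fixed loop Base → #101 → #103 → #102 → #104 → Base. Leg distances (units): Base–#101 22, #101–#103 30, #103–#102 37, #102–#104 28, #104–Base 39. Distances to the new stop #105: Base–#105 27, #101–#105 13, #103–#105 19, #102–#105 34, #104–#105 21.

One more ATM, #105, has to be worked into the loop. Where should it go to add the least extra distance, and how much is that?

Insertion cost between consecutive stops i–j is d(i,#105) + d(#105,j) − d(i,j):
  between Base and #101: 27 + 13 − 22 = 18
  between #101 and #103: 13 + 19 − 30 = 2
  between #103 and #102: 19 + 34 − 37 = 16
  between #102 and #104: 34 + 21 − 28 = 27
  between #104 and Base: 21 + 27 − 39 = 9
Cheapest insertion is between #101 and #103, adding 2.
New total = 156 + 2 = 158.

+2 — insert #105 between #101 and #103.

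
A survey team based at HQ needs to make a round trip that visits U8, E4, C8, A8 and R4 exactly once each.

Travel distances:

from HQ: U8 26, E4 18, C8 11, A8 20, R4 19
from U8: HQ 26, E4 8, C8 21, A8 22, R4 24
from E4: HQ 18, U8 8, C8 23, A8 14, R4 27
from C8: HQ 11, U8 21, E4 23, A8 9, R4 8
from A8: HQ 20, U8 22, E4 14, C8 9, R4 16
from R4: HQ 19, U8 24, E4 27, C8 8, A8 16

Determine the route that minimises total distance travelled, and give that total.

There are 60 distinct closed tours to check (reversals are equivalent).
HQ → U8 → E4 → C8 → A8 → R4 → HQ: 26+8+23+9+16+19 = 101
HQ → U8 → E4 → C8 → R4 → A8 → HQ: 26+8+23+8+16+20 = 101
HQ → U8 → E4 → A8 → C8 → R4 → HQ: 26+8+14+9+8+19 = 84
HQ → U8 → E4 → A8 → R4 → C8 → HQ: 26+8+14+16+8+11 = 83
HQ → U8 → E4 → R4 → C8 → A8 → HQ: 26+8+27+8+9+20 = 98
HQ → U8 → E4 → R4 → A8 → C8 → HQ: 26+8+27+16+9+11 = 97
HQ → U8 → C8 → E4 → A8 → R4 → HQ: 26+21+23+14+16+19 = 119
HQ → U8 → C8 → E4 → R4 → A8 → HQ: 26+21+23+27+16+20 = 133
HQ → U8 → C8 → A8 → E4 → R4 → HQ: 26+21+9+14+27+19 = 116
HQ → U8 → C8 → A8 → R4 → E4 → HQ: 26+21+9+16+27+18 = 117
HQ → U8 → C8 → R4 → E4 → A8 → HQ: 26+21+8+27+14+20 = 116
HQ → U8 → C8 → R4 → A8 → E4 → HQ: 26+21+8+16+14+18 = 103
HQ → U8 → A8 → E4 → C8 → R4 → HQ: 26+22+14+23+8+19 = 112
HQ → U8 → A8 → E4 → R4 → C8 → HQ: 26+22+14+27+8+11 = 108
… (46 more)
The minimum is 83.
One optimal route: HQ → U8 → E4 → A8 → R4 → C8 → HQ (or its reverse).

Minimum total distance: 83.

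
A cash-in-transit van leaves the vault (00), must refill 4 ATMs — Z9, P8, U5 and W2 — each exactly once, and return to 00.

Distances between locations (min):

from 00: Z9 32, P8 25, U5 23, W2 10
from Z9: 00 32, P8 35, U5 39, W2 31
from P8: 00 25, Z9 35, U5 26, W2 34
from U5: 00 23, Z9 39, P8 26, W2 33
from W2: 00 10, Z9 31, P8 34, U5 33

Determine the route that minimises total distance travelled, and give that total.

125 min — the shortest possible round trip.

00 → Z9 → P8 → U5 → W2 → 00: 32+35+26+33+10 = 136
00 → Z9 → P8 → W2 → U5 → 00: 32+35+34+33+23 = 157
00 → Z9 → U5 → P8 → W2 → 00: 32+39+26+34+10 = 141
00 → Z9 → U5 → W2 → P8 → 00: 32+39+33+34+25 = 163
00 → Z9 → W2 → P8 → U5 → 00: 32+31+34+26+23 = 146
00 → Z9 → W2 → U5 → P8 → 00: 32+31+33+26+25 = 147
00 → P8 → Z9 → U5 → W2 → 00: 25+35+39+33+10 = 142
00 → P8 → Z9 → W2 → U5 → 00: 25+35+31+33+23 = 147
00 → P8 → U5 → Z9 → W2 → 00: 25+26+39+31+10 = 131
00 → P8 → W2 → Z9 → U5 → 00: 25+34+31+39+23 = 152
00 → U5 → Z9 → P8 → W2 → 00: 23+39+35+34+10 = 141
00 → U5 → P8 → Z9 → W2 → 00: 23+26+35+31+10 = 125
The minimum is 125.
One optimal route: 00 → U5 → P8 → Z9 → W2 → 00 (or its reverse).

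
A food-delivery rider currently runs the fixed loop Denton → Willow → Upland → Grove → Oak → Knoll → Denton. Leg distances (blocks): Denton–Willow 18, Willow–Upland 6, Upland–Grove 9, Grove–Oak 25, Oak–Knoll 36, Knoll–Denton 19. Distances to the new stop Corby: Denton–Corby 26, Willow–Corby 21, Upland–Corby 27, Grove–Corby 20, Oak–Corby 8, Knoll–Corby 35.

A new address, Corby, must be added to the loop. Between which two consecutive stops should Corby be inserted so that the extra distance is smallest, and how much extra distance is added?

+3 blocks — insert Corby between Grove and Oak.

Insertion cost between consecutive stops i–j is d(i,Corby) + d(Corby,j) − d(i,j):
  between Denton and Willow: 26 + 21 − 18 = 29
  between Willow and Upland: 21 + 27 − 6 = 42
  between Upland and Grove: 27 + 20 − 9 = 38
  between Grove and Oak: 20 + 8 − 25 = 3
  between Oak and Knoll: 8 + 35 − 36 = 7
  between Knoll and Denton: 35 + 26 − 19 = 42
Cheapest insertion is between Grove and Oak, adding 3.
New total = 113 + 3 = 116.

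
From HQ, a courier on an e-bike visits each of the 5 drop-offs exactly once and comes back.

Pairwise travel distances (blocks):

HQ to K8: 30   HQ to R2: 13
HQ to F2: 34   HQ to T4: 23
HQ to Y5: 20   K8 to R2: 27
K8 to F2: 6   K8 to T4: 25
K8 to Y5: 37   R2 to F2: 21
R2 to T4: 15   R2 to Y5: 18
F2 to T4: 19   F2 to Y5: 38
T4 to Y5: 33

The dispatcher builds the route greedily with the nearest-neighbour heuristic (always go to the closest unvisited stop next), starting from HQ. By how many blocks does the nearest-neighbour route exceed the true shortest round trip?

The nearest-neighbour route is 2 blocks longer than optimal.

From HQ: R2=13, Y5=20, T4=23, K8=30, F2=34 → choose R2 (13).
From R2: T4=15, Y5=18, F2=21, K8=27 → choose T4 (15).
From T4: F2=19, K8=25, Y5=33 → choose F2 (19).
From F2: K8=6, Y5=38 → choose K8 (6).
From K8: Y5=37 → choose Y5 (37).
NN route HQ → R2 → T4 → F2 → K8 → Y5 → HQ costs 110.
Optimal: HQ → K8 → F2 → T4 → R2 → Y5 → HQ costs 108 (by enumerating all 60 distinct tours).
Excess = 110 − 108 = 2.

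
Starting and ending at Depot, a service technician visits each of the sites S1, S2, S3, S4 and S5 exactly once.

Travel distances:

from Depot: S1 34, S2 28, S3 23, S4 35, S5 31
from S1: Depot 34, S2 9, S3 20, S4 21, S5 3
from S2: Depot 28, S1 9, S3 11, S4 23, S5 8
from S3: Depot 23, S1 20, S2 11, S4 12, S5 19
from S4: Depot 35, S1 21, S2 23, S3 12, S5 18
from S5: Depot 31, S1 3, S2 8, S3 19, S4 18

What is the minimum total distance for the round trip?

There are 60 distinct closed tours to check (reversals are equivalent).
Depot-S1-S2-S3-S4-S5-Depot: 34+9+11+12+18+31 = 115
Depot-S1-S2-S3-S5-S4-Depot: 34+9+11+19+18+35 = 126
Depot-S1-S2-S4-S3-S5-Depot: 34+9+23+12+19+31 = 128
Depot-S1-S2-S4-S5-S3-Depot: 34+9+23+18+19+23 = 126
Depot-S1-S2-S5-S3-S4-Depot: 34+9+8+19+12+35 = 117
Depot-S1-S2-S5-S4-S3-Depot: 34+9+8+18+12+23 = 104
Depot-S1-S3-S2-S4-S5-Depot: 34+20+11+23+18+31 = 137
Depot-S1-S3-S2-S5-S4-Depot: 34+20+11+8+18+35 = 126
Depot-S1-S3-S4-S2-S5-Depot: 34+20+12+23+8+31 = 128
Depot-S1-S3-S4-S5-S2-Depot: 34+20+12+18+8+28 = 120
Depot-S1-S3-S5-S2-S4-Depot: 34+20+19+8+23+35 = 139
Depot-S1-S3-S5-S4-S2-Depot: 34+20+19+18+23+28 = 142
Depot-S1-S4-S2-S3-S5-Depot: 34+21+23+11+19+31 = 139
Depot-S1-S4-S2-S5-S3-Depot: 34+21+23+8+19+23 = 128
… (46 more)
Depot-S2-S1-S5-S4-S3-Depot: 28+9+3+18+12+23 = 93  ← best
The minimum is 93.
One optimal route: Depot → S2 → S1 → S5 → S4 → S3 → Depot (or its reverse).

Shortest round trip = 93.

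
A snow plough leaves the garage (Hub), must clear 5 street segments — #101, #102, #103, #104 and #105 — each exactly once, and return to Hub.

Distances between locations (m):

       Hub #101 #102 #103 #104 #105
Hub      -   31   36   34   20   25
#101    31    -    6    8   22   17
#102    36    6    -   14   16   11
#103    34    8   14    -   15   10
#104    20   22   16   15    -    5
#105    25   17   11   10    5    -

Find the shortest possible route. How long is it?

84 m — the shortest possible round trip.

Hub→#101→#102→#103→#104→#105→Hub: 31+6+14+15+5+25 = 96
Hub→#101→#102→#103→#105→#104→Hub: 31+6+14+10+5+20 = 86
Hub→#101→#102→#104→#103→#105→Hub: 31+6+16+15+10+25 = 103
Hub→#101→#102→#104→#105→#103→Hub: 31+6+16+5+10+34 = 102
Hub→#101→#102→#105→#103→#104→Hub: 31+6+11+10+15+20 = 93
Hub→#101→#102→#105→#104→#103→Hub: 31+6+11+5+15+34 = 102
Hub→#101→#103→#102→#104→#105→Hub: 31+8+14+16+5+25 = 99
Hub→#101→#103→#102→#105→#104→Hub: 31+8+14+11+5+20 = 89
Hub→#101→#103→#104→#102→#105→Hub: 31+8+15+16+11+25 = 106
Hub→#101→#103→#104→#105→#102→Hub: 31+8+15+5+11+36 = 106
Hub→#101→#103→#105→#102→#104→Hub: 31+8+10+11+16+20 = 96
Hub→#101→#103→#105→#104→#102→Hub: 31+8+10+5+16+36 = 106
Hub→#101→#104→#102→#103→#105→Hub: 31+22+16+14+10+25 = 118
Hub→#101→#104→#102→#105→#103→Hub: 31+22+16+11+10+34 = 124
… (46 more)
Hub→#103→#101→#102→#105→#104→Hub: 34+8+6+11+5+20 = 84  ← best
The minimum is 84.
One optimal route: Hub → #103 → #101 → #102 → #105 → #104 → Hub (or its reverse).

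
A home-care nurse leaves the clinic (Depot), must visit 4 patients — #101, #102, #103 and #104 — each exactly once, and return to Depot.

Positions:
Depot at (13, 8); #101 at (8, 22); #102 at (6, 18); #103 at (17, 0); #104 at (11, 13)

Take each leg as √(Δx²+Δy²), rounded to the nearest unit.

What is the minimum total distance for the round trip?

With 4 stops there are 4!/2 = 12 distinct round trips (a route and its reverse cost the same).
Depot - #101 - #102 - #103 - #104 - Depot: 15+4+21+14+5 = 59
Depot - #101 - #102 - #104 - #103 - Depot: 15+4+7+14+9 = 49
Depot - #101 - #103 - #102 - #104 - Depot: 15+24+21+7+5 = 72
Depot - #101 - #103 - #104 - #102 - Depot: 15+24+14+7+12 = 72
Depot - #101 - #104 - #102 - #103 - Depot: 15+9+7+21+9 = 61
Depot - #101 - #104 - #103 - #102 - Depot: 15+9+14+21+12 = 71
Depot - #102 - #101 - #103 - #104 - Depot: 12+4+24+14+5 = 59
Depot - #102 - #101 - #104 - #103 - Depot: 12+4+9+14+9 = 48
Depot - #102 - #103 - #101 - #104 - Depot: 12+21+24+9+5 = 71
Depot - #102 - #104 - #101 - #103 - Depot: 12+7+9+24+9 = 61
Depot - #103 - #101 - #102 - #104 - Depot: 9+24+4+7+5 = 49
Depot - #103 - #102 - #101 - #104 - Depot: 9+21+4+9+5 = 48
The minimum is 48.
One optimal route: Depot → #102 → #101 → #104 → #103 → Depot (or its reverse).

Minimum total distance: 48.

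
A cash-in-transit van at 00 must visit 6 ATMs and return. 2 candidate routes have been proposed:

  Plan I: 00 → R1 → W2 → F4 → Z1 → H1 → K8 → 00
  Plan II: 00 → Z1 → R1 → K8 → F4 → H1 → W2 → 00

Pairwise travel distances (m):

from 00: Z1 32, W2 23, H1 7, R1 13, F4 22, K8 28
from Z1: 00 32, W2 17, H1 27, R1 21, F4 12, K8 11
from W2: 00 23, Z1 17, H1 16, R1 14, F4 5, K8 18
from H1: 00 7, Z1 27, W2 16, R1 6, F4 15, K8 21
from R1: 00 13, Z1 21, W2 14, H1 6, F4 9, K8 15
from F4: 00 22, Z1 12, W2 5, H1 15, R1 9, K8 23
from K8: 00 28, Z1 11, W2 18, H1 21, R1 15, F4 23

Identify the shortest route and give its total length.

Plan I: 13 + 14 + 5 + 12 + 27 + 21 + 28 = 120
Plan II: 32 + 21 + 15 + 23 + 15 + 16 + 23 = 145

Shortest is Plan I, total 120 m.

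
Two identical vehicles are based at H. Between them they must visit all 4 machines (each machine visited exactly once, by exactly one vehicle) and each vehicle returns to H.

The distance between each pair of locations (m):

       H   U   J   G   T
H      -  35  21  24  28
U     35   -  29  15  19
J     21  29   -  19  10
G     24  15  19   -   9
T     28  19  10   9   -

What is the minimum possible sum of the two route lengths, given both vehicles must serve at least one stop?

Check every non-empty split of the stops between the two vehicles; for each half take its own optimal tour:
  {U} + {J, G, T}: 70 + 64 = 134
  {J} + {U, G, T}: 42 + 86 = 128
  {U, J} + {G, T}: 85 + 61 = 146
  {G} + {U, J, T}: 48 + 85 = 133
  {U, G} + {J, T}: 74 + 59 = 133
  {J, G} + {U, T}: 64 + 82 = 146
  … (7 splits in total)
Best: vehicle 1 H → J → H = 42; vehicle 2 H → G → U → T → H = 86; combined 128.

Minimum combined distance: 128 m.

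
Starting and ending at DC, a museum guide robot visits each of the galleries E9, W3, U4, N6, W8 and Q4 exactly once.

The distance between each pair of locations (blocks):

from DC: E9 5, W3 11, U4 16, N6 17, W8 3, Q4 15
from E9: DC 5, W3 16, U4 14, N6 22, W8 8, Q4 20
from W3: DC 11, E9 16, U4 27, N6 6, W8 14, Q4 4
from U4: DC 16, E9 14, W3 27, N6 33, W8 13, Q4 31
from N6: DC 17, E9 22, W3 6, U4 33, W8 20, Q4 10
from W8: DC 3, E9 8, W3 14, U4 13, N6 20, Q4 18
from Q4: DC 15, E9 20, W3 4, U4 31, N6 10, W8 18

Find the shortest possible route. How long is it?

Shortest round trip = 77 blocks.

There are 360 distinct closed tours to check (reversals are equivalent).
DC-E9-W3-U4-N6-W8-Q4-DC: 5+16+27+33+20+18+15 = 134
DC-E9-W3-U4-N6-Q4-W8-DC: 5+16+27+33+10+18+3 = 112
DC-E9-W3-U4-W8-N6-Q4-DC: 5+16+27+13+20+10+15 = 106
DC-E9-W3-U4-W8-Q4-N6-DC: 5+16+27+13+18+10+17 = 106
DC-E9-W3-U4-Q4-N6-W8-DC: 5+16+27+31+10+20+3 = 112
DC-E9-W3-U4-Q4-W8-N6-DC: 5+16+27+31+18+20+17 = 134
DC-E9-W3-N6-U4-W8-Q4-DC: 5+16+6+33+13+18+15 = 106
DC-E9-W3-N6-U4-Q4-W8-DC: 5+16+6+33+31+18+3 = 112
… (352 more)
DC-E9-U4-W8-W3-N6-Q4-DC: 5+14+13+14+6+10+15 = 77  ← best
The minimum is 77.
One optimal route: DC → E9 → U4 → W8 → W3 → N6 → Q4 → DC (or its reverse).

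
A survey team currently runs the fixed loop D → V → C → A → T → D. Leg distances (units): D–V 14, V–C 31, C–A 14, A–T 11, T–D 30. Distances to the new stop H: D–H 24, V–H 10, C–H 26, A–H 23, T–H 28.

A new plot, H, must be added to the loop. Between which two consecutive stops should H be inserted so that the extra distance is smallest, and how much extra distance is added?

Insertion cost between consecutive stops i–j is d(i,H) + d(H,j) − d(i,j):
  between D and V: 24 + 10 − 14 = 20
  between V and C: 10 + 26 − 31 = 5
  between C and A: 26 + 23 − 14 = 35
  between A and T: 23 + 28 − 11 = 40
  between T and D: 28 + 24 − 30 = 22
Cheapest insertion is between V and C, adding 5.
New total = 100 + 5 = 105.

+5 — insert H between V and C.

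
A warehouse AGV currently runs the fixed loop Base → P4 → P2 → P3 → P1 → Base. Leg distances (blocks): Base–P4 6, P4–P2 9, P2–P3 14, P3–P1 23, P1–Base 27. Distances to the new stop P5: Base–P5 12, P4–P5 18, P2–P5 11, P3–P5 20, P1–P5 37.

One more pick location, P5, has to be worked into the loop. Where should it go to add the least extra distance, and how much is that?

Insertion cost between consecutive stops i–j is d(i,P5) + d(P5,j) − d(i,j):
  between Base and P4: 12 + 18 − 6 = 24
  between P4 and P2: 18 + 11 − 9 = 20
  between P2 and P3: 11 + 20 − 14 = 17
  between P3 and P1: 20 + 37 − 23 = 34
  between P1 and Base: 37 + 12 − 27 = 22
Cheapest insertion is between P2 and P3, adding 17.
New total = 79 + 17 = 96.

+17 blocks — insert P5 between P2 and P3.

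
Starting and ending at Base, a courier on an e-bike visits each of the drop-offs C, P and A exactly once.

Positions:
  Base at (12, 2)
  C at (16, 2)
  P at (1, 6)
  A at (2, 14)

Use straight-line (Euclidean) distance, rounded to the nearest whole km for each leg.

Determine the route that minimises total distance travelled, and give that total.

Base → C → P → A → Base: 4+16+8+16 = 44
Base → C → A → P → Base: 4+18+8+12 = 42
Base → P → C → A → Base: 12+16+18+16 = 62
The minimum is 42.
One optimal route: Base → C → A → P → Base (or its reverse).

Minimum total distance: 42 km.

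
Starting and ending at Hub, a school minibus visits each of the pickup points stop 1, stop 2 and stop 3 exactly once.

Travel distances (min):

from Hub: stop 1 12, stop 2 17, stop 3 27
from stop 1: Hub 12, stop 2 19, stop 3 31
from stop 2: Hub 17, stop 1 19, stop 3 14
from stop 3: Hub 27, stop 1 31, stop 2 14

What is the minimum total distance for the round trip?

There are 3 distinct closed tours to check (reversals are equivalent).
Hub - stop 1 - stop 2 - stop 3 - Hub: 12+19+14+27 = 72
Hub - stop 1 - stop 3 - stop 2 - Hub: 12+31+14+17 = 74
Hub - stop 2 - stop 1 - stop 3 - Hub: 17+19+31+27 = 94
The minimum is 72.
One optimal route: Hub → stop 1 → stop 2 → stop 3 → Hub (or its reverse).

Shortest round trip = 72 min.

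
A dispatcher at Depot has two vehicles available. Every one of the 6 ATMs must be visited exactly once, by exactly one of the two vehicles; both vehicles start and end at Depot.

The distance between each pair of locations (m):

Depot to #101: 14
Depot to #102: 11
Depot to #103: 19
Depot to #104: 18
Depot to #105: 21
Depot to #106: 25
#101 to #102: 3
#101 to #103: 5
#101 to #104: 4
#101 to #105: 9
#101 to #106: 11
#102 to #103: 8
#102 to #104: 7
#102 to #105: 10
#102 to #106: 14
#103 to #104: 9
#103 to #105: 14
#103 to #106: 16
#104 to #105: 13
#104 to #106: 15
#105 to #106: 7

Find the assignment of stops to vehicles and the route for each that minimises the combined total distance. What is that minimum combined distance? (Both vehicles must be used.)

93 m — the smallest possible combined total.

Check every non-empty split of the stops between the two vehicles; for each half take its own optimal tour:
  {#101} + {#102, #103, #104, #105, #106}: 28 + 71 = 99
  {#102} + {#101, #103, #104, #105, #106}: 22 + 71 = 93
  {#101, #102} + {#103, #104, #105, #106}: 28 + 71 = 99
  {#103} + {#101, #102, #104, #105, #106}: 38 + 61 = 99
  {#101, #103} + {#102, #104, #105, #106}: 38 + 61 = 99
  {#102, #103} + {#101, #104, #105, #106}: 38 + 61 = 99
  … (31 splits in total)
Best: vehicle 1 Depot → #102 → Depot = 22; vehicle 2 Depot → #101 → #103 → #104 → #106 → #105 → Depot = 71; combined 93.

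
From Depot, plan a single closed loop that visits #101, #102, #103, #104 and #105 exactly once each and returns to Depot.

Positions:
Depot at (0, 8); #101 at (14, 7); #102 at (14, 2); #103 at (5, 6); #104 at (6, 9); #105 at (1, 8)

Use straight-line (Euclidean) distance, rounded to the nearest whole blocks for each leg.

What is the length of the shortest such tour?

Depot→#101→#102→#103→#104→#105→Depot: 14+5+10+3+5+1 = 38
Depot→#101→#102→#103→#105→#104→Depot: 14+5+10+4+5+6 = 44
Depot→#101→#102→#104→#103→#105→Depot: 14+5+11+3+4+1 = 38
Depot→#101→#102→#104→#105→#103→Depot: 14+5+11+5+4+5 = 44
Depot→#101→#102→#105→#103→#104→Depot: 14+5+14+4+3+6 = 46
Depot→#101→#102→#105→#104→#103→Depot: 14+5+14+5+3+5 = 46
Depot→#101→#103→#102→#104→#105→Depot: 14+9+10+11+5+1 = 50
Depot→#101→#103→#102→#105→#104→Depot: 14+9+10+14+5+6 = 58
Depot→#101→#103→#104→#102→#105→Depot: 14+9+3+11+14+1 = 52
Depot→#101→#103→#104→#105→#102→Depot: 14+9+3+5+14+15 = 60
Depot→#101→#103→#105→#102→#104→Depot: 14+9+4+14+11+6 = 58
Depot→#101→#103→#105→#104→#102→Depot: 14+9+4+5+11+15 = 58
Depot→#101→#104→#102→#103→#105→Depot: 14+8+11+10+4+1 = 48
Depot→#101→#104→#102→#105→#103→Depot: 14+8+11+14+4+5 = 56
… (46 more)
Depot→#103→#102→#101→#104→#105→Depot: 5+10+5+8+5+1 = 34  ← best
The minimum is 34.
One optimal route: Depot → #103 → #102 → #101 → #104 → #105 → Depot (or its reverse).

Shortest round trip = 34 blocks.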